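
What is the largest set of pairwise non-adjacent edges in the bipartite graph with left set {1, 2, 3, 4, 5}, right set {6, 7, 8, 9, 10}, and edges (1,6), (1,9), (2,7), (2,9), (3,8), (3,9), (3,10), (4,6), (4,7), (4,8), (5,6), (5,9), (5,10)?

Step 1: List the neighbors of each left vertex:
  1: 6, 9
  2: 7, 9
  3: 8, 9, 10
  4: 6, 7, 8
  5: 6, 9, 10

Step 2: Greedily match left vertices, then look for augmenting paths:
  Match 1 -- 6
  Match 2 -- 7
  Match 3 -- 10
  Match 4 -- 8
  Match 5 -- 9
  No augmenting path remains.

Step 3: Verify this is maximum:
  Matching size 5 = min(|L|, |R|) = min(5, 5), which is an upper bound, so this matching is maximum.

Maximum matching: {(1,6), (2,7), (3,10), (4,8), (5,9)}
Size: 5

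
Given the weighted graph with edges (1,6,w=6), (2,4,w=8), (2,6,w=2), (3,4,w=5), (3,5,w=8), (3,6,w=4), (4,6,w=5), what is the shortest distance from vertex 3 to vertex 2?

Step 1: Build adjacency list with weights:
  1: 6(w=6)
  2: 4(w=8), 6(w=2)
  3: 4(w=5), 5(w=8), 6(w=4)
  4: 2(w=8), 3(w=5), 6(w=5)
  5: 3(w=8)
  6: 1(w=6), 2(w=2), 3(w=4), 4(w=5)

Step 2: Apply Dijkstra's algorithm from vertex 3:
  Visit vertex 3 (distance=0)
    Update dist[4] = 5
    Update dist[5] = 8
    Update dist[6] = 4
  Visit vertex 6 (distance=4)
    Update dist[1] = 10
    Update dist[2] = 6
  Visit vertex 4 (distance=5)
  Visit vertex 2 (distance=6)

Step 3: Shortest path: 3 -> 6 -> 2
Total weight: 4 + 2 = 6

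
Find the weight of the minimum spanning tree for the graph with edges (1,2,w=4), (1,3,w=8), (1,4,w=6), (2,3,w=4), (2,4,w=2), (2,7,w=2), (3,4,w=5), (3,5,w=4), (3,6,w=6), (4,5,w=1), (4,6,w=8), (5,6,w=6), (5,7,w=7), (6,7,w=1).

Apply Kruskal's algorithm (sort edges by weight, add if no cycle):

Sorted edges by weight:
  (4,5) w=1
  (6,7) w=1
  (2,4) w=2
  (2,7) w=2
  (1,2) w=4
  (2,3) w=4
  (3,5) w=4
  (3,4) w=5
  (1,4) w=6
  (3,6) w=6
  (5,6) w=6
  (5,7) w=7
  (1,3) w=8
  (4,6) w=8

Add edge (4,5) w=1 -- no cycle. Running total: 1
Add edge (6,7) w=1 -- no cycle. Running total: 2
Add edge (2,4) w=2 -- no cycle. Running total: 4
Add edge (2,7) w=2 -- no cycle. Running total: 6
Add edge (1,2) w=4 -- no cycle. Running total: 10
Add edge (2,3) w=4 -- no cycle. Running total: 14

MST edges: (4,5,w=1), (6,7,w=1), (2,4,w=2), (2,7,w=2), (1,2,w=4), (2,3,w=4)
Total MST weight: 1 + 1 + 2 + 2 + 4 + 4 = 14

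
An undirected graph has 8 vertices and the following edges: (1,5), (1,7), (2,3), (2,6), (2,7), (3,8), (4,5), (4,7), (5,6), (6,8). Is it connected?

Step 1: Build adjacency list from edges:
  1: 5, 7
  2: 3, 6, 7
  3: 2, 8
  4: 5, 7
  5: 1, 4, 6
  6: 2, 5, 8
  7: 1, 2, 4
  8: 3, 6

Step 2: Run BFS/DFS from vertex 1:
  Visited: {1, 5, 7, 4, 6, 2, 8, 3}
  Reached 8 of 8 vertices

Step 3: All 8 vertices reached from vertex 1, so the graph is connected.
Answer: Yes, the graph is connected.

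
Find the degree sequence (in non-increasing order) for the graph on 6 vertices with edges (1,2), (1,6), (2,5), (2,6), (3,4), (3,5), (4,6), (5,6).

Step 1: Count edges incident to each vertex:
  deg(1) = 2 (neighbors: 2, 6)
  deg(2) = 3 (neighbors: 1, 5, 6)
  deg(3) = 2 (neighbors: 4, 5)
  deg(4) = 2 (neighbors: 3, 6)
  deg(5) = 3 (neighbors: 2, 3, 6)
  deg(6) = 4 (neighbors: 1, 2, 4, 5)

Step 2: Sort degrees in non-increasing order:
  Degrees: [2, 3, 2, 2, 3, 4] -> sorted: [4, 3, 3, 2, 2, 2]

Degree sequence: [4, 3, 3, 2, 2, 2]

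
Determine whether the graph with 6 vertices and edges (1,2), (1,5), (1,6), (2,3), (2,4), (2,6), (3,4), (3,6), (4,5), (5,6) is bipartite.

Step 1: Attempt 2-coloring using BFS:
  Start at vertex 1, assign color 0
  Color vertex 2 with color 1 (neighbor of 1)
  Color vertex 5 with color 1 (neighbor of 1)
  Color vertex 6 with color 1 (neighbor of 1)
  Color vertex 3 with color 0 (neighbor of 2)
  Color vertex 4 with color 0 (neighbor of 2)

Step 2: Conflict found! Vertices 2 and 6 are adjacent but have the same color.
This means the graph contains an odd cycle.

The graph is NOT bipartite.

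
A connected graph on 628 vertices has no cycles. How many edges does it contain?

A tree on n vertices always has exactly n - 1 edges.
For n = 628: edges = 628 - 1 = 627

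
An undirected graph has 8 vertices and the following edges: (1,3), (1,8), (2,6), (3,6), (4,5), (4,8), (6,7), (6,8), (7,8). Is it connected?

Step 1: Build adjacency list from edges:
  1: 3, 8
  2: 6
  3: 1, 6
  4: 5, 8
  5: 4
  6: 2, 3, 7, 8
  7: 6, 8
  8: 1, 4, 6, 7

Step 2: Run BFS/DFS from vertex 1:
  Visited: {1, 3, 8, 6, 4, 7, 2, 5}
  Reached 8 of 8 vertices

Step 3: All 8 vertices reached from vertex 1, so the graph is connected.
Answer: Yes, the graph is connected.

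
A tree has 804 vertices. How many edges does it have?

A tree on n vertices always has exactly n - 1 edges.
For n = 804: edges = 804 - 1 = 803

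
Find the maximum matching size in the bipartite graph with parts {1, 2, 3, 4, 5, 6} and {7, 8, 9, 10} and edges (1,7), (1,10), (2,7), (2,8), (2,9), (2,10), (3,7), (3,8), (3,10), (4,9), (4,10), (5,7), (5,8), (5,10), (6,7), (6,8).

Step 1: List the neighbors of each left vertex:
  1: 7, 10
  2: 7, 8, 9, 10
  3: 7, 8, 10
  4: 9, 10
  5: 7, 8, 10
  6: 7, 8

Step 2: Greedily match left vertices, then look for augmenting paths:
  Match 1 -- 7
  Match 2 -- 8
  Match 3 -- 10
  Match 4 -- 9
  No augmenting path remains.

Step 3: Verify this is maximum:
  Matching size 4 = min(|L|, |R|) = min(6, 4), which is an upper bound, so this matching is maximum.

Maximum matching: {(1,7), (2,8), (3,10), (4,9)}
Size: 4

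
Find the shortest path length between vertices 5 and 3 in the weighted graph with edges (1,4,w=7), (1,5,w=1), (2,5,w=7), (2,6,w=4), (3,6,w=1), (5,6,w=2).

Step 1: Build adjacency list with weights:
  1: 4(w=7), 5(w=1)
  2: 5(w=7), 6(w=4)
  3: 6(w=1)
  4: 1(w=7)
  5: 1(w=1), 2(w=7), 6(w=2)
  6: 2(w=4), 3(w=1), 5(w=2)

Step 2: Apply Dijkstra's algorithm from vertex 5:
  Visit vertex 5 (distance=0)
    Update dist[1] = 1
    Update dist[2] = 7
    Update dist[6] = 2
  Visit vertex 1 (distance=1)
    Update dist[4] = 8
  Visit vertex 6 (distance=2)
    Update dist[2] = 6
    Update dist[3] = 3
  Visit vertex 3 (distance=3)

Step 3: Shortest path: 5 -> 6 -> 3
Total weight: 2 + 1 = 3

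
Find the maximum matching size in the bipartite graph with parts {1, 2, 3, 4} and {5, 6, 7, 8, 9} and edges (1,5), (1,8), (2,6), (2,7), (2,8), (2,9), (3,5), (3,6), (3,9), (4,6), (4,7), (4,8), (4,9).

Step 1: List the neighbors of each left vertex:
  1: 5, 8
  2: 6, 7, 8, 9
  3: 5, 6, 9
  4: 6, 7, 8, 9

Step 2: Greedily match left vertices, then look for augmenting paths:
  Match 1 -- 5
  Match 2 -- 6
  Match 3 -- 9
  Match 4 -- 7
  No augmenting path remains.

Step 3: Verify this is maximum:
  Matching size 4 = min(|L|, |R|) = min(4, 5), which is an upper bound, so this matching is maximum.

Maximum matching: {(1,5), (2,6), (3,9), (4,7)}
Size: 4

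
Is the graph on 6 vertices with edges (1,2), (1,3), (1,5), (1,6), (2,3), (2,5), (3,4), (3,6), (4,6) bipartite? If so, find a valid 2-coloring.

Step 1: Attempt 2-coloring using BFS:
  Start at vertex 1, assign color 0
  Color vertex 2 with color 1 (neighbor of 1)
  Color vertex 3 with color 1 (neighbor of 1)
  Color vertex 5 with color 1 (neighbor of 1)
  Color vertex 6 with color 1 (neighbor of 1)

Step 2: Conflict found! Vertices 2 and 3 are adjacent but have the same color.
This means the graph contains an odd cycle.

The graph is NOT bipartite.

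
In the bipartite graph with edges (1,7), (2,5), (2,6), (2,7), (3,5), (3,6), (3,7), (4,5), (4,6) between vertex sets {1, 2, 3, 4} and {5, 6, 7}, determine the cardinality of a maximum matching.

Step 1: List the neighbors of each left vertex:
  1: 7
  2: 5, 6, 7
  3: 5, 6, 7
  4: 5, 6

Step 2: Greedily match left vertices, then look for augmenting paths:
  Match 1 -- 7
  Match 2 -- 5
  Match 3 -- 6
  No augmenting path remains.

Step 3: Verify this is maximum:
  Matching size 3 = min(|L|, |R|) = min(4, 3), which is an upper bound, so this matching is maximum.

Maximum matching: {(1,7), (2,5), (3,6)}
Size: 3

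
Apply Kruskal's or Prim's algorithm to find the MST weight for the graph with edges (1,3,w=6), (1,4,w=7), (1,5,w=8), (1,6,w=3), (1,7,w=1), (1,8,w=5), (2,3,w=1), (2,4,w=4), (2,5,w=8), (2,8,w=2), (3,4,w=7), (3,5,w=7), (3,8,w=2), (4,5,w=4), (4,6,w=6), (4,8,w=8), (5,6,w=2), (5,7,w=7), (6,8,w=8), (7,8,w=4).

Apply Kruskal's algorithm (sort edges by weight, add if no cycle):

Sorted edges by weight:
  (1,7) w=1
  (2,3) w=1
  (2,8) w=2
  (3,8) w=2
  (5,6) w=2
  (1,6) w=3
  (2,4) w=4
  (4,5) w=4
  (7,8) w=4
  (1,8) w=5
  (1,3) w=6
  (4,6) w=6
  (1,4) w=7
  (3,4) w=7
  (3,5) w=7
  (5,7) w=7
  (1,5) w=8
  (2,5) w=8
  (4,8) w=8
  (6,8) w=8

Add edge (1,7) w=1 -- no cycle. Running total: 1
Add edge (2,3) w=1 -- no cycle. Running total: 2
Add edge (2,8) w=2 -- no cycle. Running total: 4
Skip edge (3,8) w=2 -- would create cycle
Add edge (5,6) w=2 -- no cycle. Running total: 6
Add edge (1,6) w=3 -- no cycle. Running total: 9
Add edge (2,4) w=4 -- no cycle. Running total: 13
Add edge (4,5) w=4 -- no cycle. Running total: 17

MST edges: (1,7,w=1), (2,3,w=1), (2,8,w=2), (5,6,w=2), (1,6,w=3), (2,4,w=4), (4,5,w=4)
Total MST weight: 1 + 1 + 2 + 2 + 3 + 4 + 4 = 17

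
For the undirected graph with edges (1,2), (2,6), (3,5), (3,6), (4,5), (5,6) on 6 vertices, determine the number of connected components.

Step 1: Build adjacency list from edges:
  1: 2
  2: 1, 6
  3: 5, 6
  4: 5
  5: 3, 4, 6
  6: 2, 3, 5

Step 2: Run BFS/DFS from vertex 1:
  Visited: {1, 2, 6, 3, 5, 4}
  Reached 6 of 6 vertices

Step 3: All 6 vertices reached from vertex 1, so the graph is connected.
Number of connected components: 1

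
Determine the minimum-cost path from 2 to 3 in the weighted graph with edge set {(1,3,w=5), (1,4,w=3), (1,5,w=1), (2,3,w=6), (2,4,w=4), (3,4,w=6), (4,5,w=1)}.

Step 1: Build adjacency list with weights:
  1: 3(w=5), 4(w=3), 5(w=1)
  2: 3(w=6), 4(w=4)
  3: 1(w=5), 2(w=6), 4(w=6)
  4: 1(w=3), 2(w=4), 3(w=6), 5(w=1)
  5: 1(w=1), 4(w=1)

Step 2: Apply Dijkstra's algorithm from vertex 2:
  Visit vertex 2 (distance=0)
    Update dist[3] = 6
    Update dist[4] = 4
  Visit vertex 4 (distance=4)
    Update dist[1] = 7
    Update dist[5] = 5
  Visit vertex 5 (distance=5)
    Update dist[1] = 6
  Visit vertex 1 (distance=6)
  Visit vertex 3 (distance=6)

Step 3: Shortest path: 2 -> 3
Total weight: 6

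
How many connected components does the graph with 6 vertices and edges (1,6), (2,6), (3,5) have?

Step 1: Build adjacency list from edges:
  1: 6
  2: 6
  3: 5
  4: (none)
  5: 3
  6: 1, 2

Step 2: Run BFS/DFS from vertex 1:
  Visited: {1, 6, 2}
  Reached 3 of 6 vertices

Step 3: Only 3 of 6 vertices reached. Graph is disconnected.
Connected components: {1, 2, 6}, {3, 5}, {4}
Number of connected components: 3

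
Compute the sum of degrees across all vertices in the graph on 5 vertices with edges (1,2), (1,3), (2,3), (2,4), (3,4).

Step 1: Count edges incident to each vertex:
  deg(1) = 2 (neighbors: 2, 3)
  deg(2) = 3 (neighbors: 1, 3, 4)
  deg(3) = 3 (neighbors: 1, 2, 4)
  deg(4) = 2 (neighbors: 2, 3)
  deg(5) = 0 (neighbors: none)

Step 2: Sum all degrees:
  2 + 3 + 3 + 2 + 0 = 10

Verification: sum of degrees = 2 * |E| = 2 * 5 = 10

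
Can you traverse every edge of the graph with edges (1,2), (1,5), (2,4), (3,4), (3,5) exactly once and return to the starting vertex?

Step 1: Find the degree of each vertex:
  deg(1) = 2
  deg(2) = 2
  deg(3) = 2
  deg(4) = 2
  deg(5) = 2

Step 2: Count vertices with odd degree:
  All vertices have even degree (0 odd-degree vertices)

Step 3: Apply Euler's theorem:
  - Eulerian circuit exists iff graph is connected and all vertices have even degree
  - Eulerian path exists iff graph is connected and has 0 or 2 odd-degree vertices

Graph is connected with 0 odd-degree vertices.
Both Eulerian circuit and Eulerian path exist.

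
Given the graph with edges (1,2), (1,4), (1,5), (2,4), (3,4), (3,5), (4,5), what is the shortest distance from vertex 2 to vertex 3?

Step 1: Build adjacency list:
  1: 2, 4, 5
  2: 1, 4
  3: 4, 5
  4: 1, 2, 3, 5
  5: 1, 3, 4

Step 2: BFS from vertex 2 to find shortest path to 3:
  vertex 1 reached at distance 1
  vertex 4 reached at distance 1
  vertex 5 reached at distance 2
  vertex 3 reached at distance 2

Step 3: Shortest path: 2 -> 4 -> 3
Path length: 2 edges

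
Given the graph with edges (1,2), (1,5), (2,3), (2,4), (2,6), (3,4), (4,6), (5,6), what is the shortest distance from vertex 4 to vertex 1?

Step 1: Build adjacency list:
  1: 2, 5
  2: 1, 3, 4, 6
  3: 2, 4
  4: 2, 3, 6
  5: 1, 6
  6: 2, 4, 5

Step 2: BFS from vertex 4 to find shortest path to 1:
  vertex 2 reached at distance 1
  vertex 3 reached at distance 1
  vertex 6 reached at distance 1
  vertex 1 reached at distance 2

Step 3: Shortest path: 4 -> 2 -> 1
Path length: 2 edges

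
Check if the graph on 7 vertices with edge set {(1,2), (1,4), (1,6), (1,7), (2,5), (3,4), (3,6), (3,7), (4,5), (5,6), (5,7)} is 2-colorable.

Step 1: Attempt 2-coloring using BFS:
  Start at vertex 1, assign color 0
  Color vertex 2 with color 1 (neighbor of 1)
  Color vertex 4 with color 1 (neighbor of 1)
  Color vertex 6 with color 1 (neighbor of 1)
  Color vertex 7 with color 1 (neighbor of 1)
  Color vertex 5 with color 0 (neighbor of 2)
  Color vertex 3 with color 0 (neighbor of 4)

Step 2: 2-coloring succeeded. No conflicts found.
  Set A (color 0): {1, 3, 5}
  Set B (color 1): {2, 4, 6, 7}

The graph is bipartite with partition {1, 3, 5}, {2, 4, 6, 7}.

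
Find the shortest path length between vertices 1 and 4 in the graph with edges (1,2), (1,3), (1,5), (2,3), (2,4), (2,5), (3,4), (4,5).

Step 1: Build adjacency list:
  1: 2, 3, 5
  2: 1, 3, 4, 5
  3: 1, 2, 4
  4: 2, 3, 5
  5: 1, 2, 4

Step 2: BFS from vertex 1 to find shortest path to 4:
  vertex 2 reached at distance 1
  vertex 3 reached at distance 1
  vertex 5 reached at distance 1
  vertex 4 reached at distance 2

Step 3: Shortest path: 1 -> 3 -> 4
Path length: 2 edges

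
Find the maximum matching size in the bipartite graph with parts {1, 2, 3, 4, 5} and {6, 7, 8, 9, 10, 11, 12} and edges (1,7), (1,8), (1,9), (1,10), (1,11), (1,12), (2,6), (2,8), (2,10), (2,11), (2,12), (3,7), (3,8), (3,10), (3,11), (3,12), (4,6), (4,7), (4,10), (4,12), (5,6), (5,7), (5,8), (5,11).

Step 1: List the neighbors of each left vertex:
  1: 7, 8, 9, 10, 11, 12
  2: 6, 8, 10, 11, 12
  3: 7, 8, 10, 11, 12
  4: 6, 7, 10, 12
  5: 6, 7, 8, 11

Step 2: Greedily match left vertices, then look for augmenting paths:
  Match 1 -- 7
  Match 2 -- 6
  Match 3 -- 8
  Match 4 -- 10
  Match 5 -- 11
  No augmenting path remains.

Step 3: Verify this is maximum:
  Matching size 5 = min(|L|, |R|) = min(5, 7), which is an upper bound, so this matching is maximum.

Maximum matching: {(1,7), (2,6), (3,8), (4,10), (5,11)}
Size: 5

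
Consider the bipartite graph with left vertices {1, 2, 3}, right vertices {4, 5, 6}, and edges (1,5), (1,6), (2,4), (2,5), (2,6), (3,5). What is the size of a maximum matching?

Step 1: List the neighbors of each left vertex:
  1: 5, 6
  2: 4, 5, 6
  3: 5

Step 2: Greedily match left vertices, then look for augmenting paths:
  Match 1 -- 6
  Match 2 -- 4
  Match 3 -- 5
  No augmenting path remains.

Step 3: Verify this is maximum:
  Matching size 3 = min(|L|, |R|) = min(3, 3), which is an upper bound, so this matching is maximum.

Maximum matching: {(1,6), (2,4), (3,5)}
Size: 3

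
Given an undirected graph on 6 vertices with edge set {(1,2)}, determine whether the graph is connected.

Step 1: Build adjacency list from edges:
  1: 2
  2: 1
  3: (none)
  4: (none)
  5: (none)
  6: (none)

Step 2: Run BFS/DFS from vertex 1:
  Visited: {1, 2}
  Reached 2 of 6 vertices

Step 3: Only 2 of 6 vertices reached. Graph is disconnected.
Connected components: {1, 2}, {3}, {4}, {5}, {6}
Answer: No, the graph is not connected (5 components).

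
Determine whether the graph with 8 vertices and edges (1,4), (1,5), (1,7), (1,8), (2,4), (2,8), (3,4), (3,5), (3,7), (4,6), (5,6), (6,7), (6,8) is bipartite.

Step 1: Attempt 2-coloring using BFS:
  Start at vertex 1, assign color 0
  Color vertex 4 with color 1 (neighbor of 1)
  Color vertex 5 with color 1 (neighbor of 1)
  Color vertex 7 with color 1 (neighbor of 1)
  Color vertex 8 with color 1 (neighbor of 1)
  Color vertex 2 with color 0 (neighbor of 4)
  Color vertex 3 with color 0 (neighbor of 4)
  Color vertex 6 with color 0 (neighbor of 4)

Step 2: 2-coloring succeeded. No conflicts found.
  Set A (color 0): {1, 2, 3, 6}
  Set B (color 1): {4, 5, 7, 8}

The graph is bipartite with partition {1, 2, 3, 6}, {4, 5, 7, 8}.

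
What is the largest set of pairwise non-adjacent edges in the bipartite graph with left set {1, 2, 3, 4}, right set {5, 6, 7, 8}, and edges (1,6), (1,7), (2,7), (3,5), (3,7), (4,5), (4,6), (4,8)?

Step 1: List the neighbors of each left vertex:
  1: 6, 7
  2: 7
  3: 5, 7
  4: 5, 6, 8

Step 2: Greedily match left vertices, then look for augmenting paths:
  Match 1 -- 6
  Match 2 -- 7
  Match 3 -- 5
  Match 4 -- 8
  No augmenting path remains.

Step 3: Verify this is maximum:
  Matching size 4 = min(|L|, |R|) = min(4, 4), which is an upper bound, so this matching is maximum.

Maximum matching: {(1,6), (2,7), (3,5), (4,8)}
Size: 4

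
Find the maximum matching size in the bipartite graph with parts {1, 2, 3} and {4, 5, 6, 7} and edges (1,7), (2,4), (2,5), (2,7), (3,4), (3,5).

Step 1: List the neighbors of each left vertex:
  1: 7
  2: 4, 5, 7
  3: 4, 5

Step 2: Greedily match left vertices, then look for augmenting paths:
  Match 1 -- 7
  Match 2 -- 4
  Match 3 -- 5
  No augmenting path remains.

Step 3: Verify this is maximum:
  Matching size 3 = min(|L|, |R|) = min(3, 4), which is an upper bound, so this matching is maximum.

Maximum matching: {(1,7), (2,4), (3,5)}
Size: 3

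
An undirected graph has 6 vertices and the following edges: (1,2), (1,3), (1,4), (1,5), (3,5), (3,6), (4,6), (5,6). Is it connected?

Step 1: Build adjacency list from edges:
  1: 2, 3, 4, 5
  2: 1
  3: 1, 5, 6
  4: 1, 6
  5: 1, 3, 6
  6: 3, 4, 5

Step 2: Run BFS/DFS from vertex 1:
  Visited: {1, 2, 3, 4, 5, 6}
  Reached 6 of 6 vertices

Step 3: All 6 vertices reached from vertex 1, so the graph is connected.
Answer: Yes, the graph is connected.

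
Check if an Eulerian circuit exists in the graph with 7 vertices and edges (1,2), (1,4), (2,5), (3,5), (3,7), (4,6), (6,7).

Step 1: Find the degree of each vertex:
  deg(1) = 2
  deg(2) = 2
  deg(3) = 2
  deg(4) = 2
  deg(5) = 2
  deg(6) = 2
  deg(7) = 2

Step 2: Count vertices with odd degree:
  All vertices have even degree (0 odd-degree vertices)

Step 3: Apply Euler's theorem:
  - Eulerian circuit exists iff graph is connected and all vertices have even degree
  - Eulerian path exists iff graph is connected and has 0 or 2 odd-degree vertices

Graph is connected with 0 odd-degree vertices.
Both Eulerian circuit and Eulerian path exist.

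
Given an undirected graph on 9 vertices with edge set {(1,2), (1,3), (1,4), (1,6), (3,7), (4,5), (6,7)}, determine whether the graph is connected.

Step 1: Build adjacency list from edges:
  1: 2, 3, 4, 6
  2: 1
  3: 1, 7
  4: 1, 5
  5: 4
  6: 1, 7
  7: 3, 6
  8: (none)
  9: (none)

Step 2: Run BFS/DFS from vertex 1:
  Visited: {1, 2, 3, 4, 6, 7, 5}
  Reached 7 of 9 vertices

Step 3: Only 7 of 9 vertices reached. Graph is disconnected.
Connected components: {1, 2, 3, 4, 5, 6, 7}, {8}, {9}
Answer: No, the graph is not connected (3 components).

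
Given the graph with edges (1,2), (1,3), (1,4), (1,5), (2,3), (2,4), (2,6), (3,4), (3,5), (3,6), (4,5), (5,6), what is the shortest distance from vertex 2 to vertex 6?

Step 1: Build adjacency list:
  1: 2, 3, 4, 5
  2: 1, 3, 4, 6
  3: 1, 2, 4, 5, 6
  4: 1, 2, 3, 5
  5: 1, 3, 4, 6
  6: 2, 3, 5

Step 2: BFS from vertex 2 to find shortest path to 6:
  vertex 1 reached at distance 1
  vertex 3 reached at distance 1
  vertex 4 reached at distance 1
  vertex 6 reached at distance 1

Step 3: Shortest path: 2 -> 6
Path length: 1 edge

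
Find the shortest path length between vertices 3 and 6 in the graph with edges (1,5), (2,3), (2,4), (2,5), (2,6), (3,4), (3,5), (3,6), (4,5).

Step 1: Build adjacency list:
  1: 5
  2: 3, 4, 5, 6
  3: 2, 4, 5, 6
  4: 2, 3, 5
  5: 1, 2, 3, 4
  6: 2, 3

Step 2: BFS from vertex 3 to find shortest path to 6:
  vertex 2 reached at distance 1
  vertex 4 reached at distance 1
  vertex 5 reached at distance 1
  vertex 6 reached at distance 1

Step 3: Shortest path: 3 -> 6
Path length: 1 edge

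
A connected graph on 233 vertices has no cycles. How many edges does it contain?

A tree on n vertices always has exactly n - 1 edges.
For n = 233: edges = 233 - 1 = 232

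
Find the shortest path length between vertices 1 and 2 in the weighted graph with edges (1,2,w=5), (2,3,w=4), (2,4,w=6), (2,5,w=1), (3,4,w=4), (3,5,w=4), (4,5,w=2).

Step 1: Build adjacency list with weights:
  1: 2(w=5)
  2: 1(w=5), 3(w=4), 4(w=6), 5(w=1)
  3: 2(w=4), 4(w=4), 5(w=4)
  4: 2(w=6), 3(w=4), 5(w=2)
  5: 2(w=1), 3(w=4), 4(w=2)

Step 2: Apply Dijkstra's algorithm from vertex 1:
  Visit vertex 1 (distance=0)
    Update dist[2] = 5
  Visit vertex 2 (distance=5)
    Update dist[3] = 9
    Update dist[4] = 11
    Update dist[5] = 6

Step 3: Shortest path: 1 -> 2
Total weight: 5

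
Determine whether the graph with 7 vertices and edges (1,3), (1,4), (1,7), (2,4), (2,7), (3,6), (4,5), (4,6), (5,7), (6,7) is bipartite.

Step 1: Attempt 2-coloring using BFS:
  Start at vertex 1, assign color 0
  Color vertex 3 with color 1 (neighbor of 1)
  Color vertex 4 with color 1 (neighbor of 1)
  Color vertex 7 with color 1 (neighbor of 1)
  Color vertex 6 with color 0 (neighbor of 3)
  Color vertex 2 with color 0 (neighbor of 4)
  Color vertex 5 with color 0 (neighbor of 4)

Step 2: 2-coloring succeeded. No conflicts found.
  Set A (color 0): {1, 2, 5, 6}
  Set B (color 1): {3, 4, 7}

The graph is bipartite with partition {1, 2, 5, 6}, {3, 4, 7}.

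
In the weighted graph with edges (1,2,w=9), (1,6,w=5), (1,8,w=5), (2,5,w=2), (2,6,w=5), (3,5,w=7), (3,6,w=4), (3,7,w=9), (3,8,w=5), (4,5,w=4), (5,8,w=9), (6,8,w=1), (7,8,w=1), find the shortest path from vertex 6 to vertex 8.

Step 1: Build adjacency list with weights:
  1: 2(w=9), 6(w=5), 8(w=5)
  2: 1(w=9), 5(w=2), 6(w=5)
  3: 5(w=7), 6(w=4), 7(w=9), 8(w=5)
  4: 5(w=4)
  5: 2(w=2), 3(w=7), 4(w=4), 8(w=9)
  6: 1(w=5), 2(w=5), 3(w=4), 8(w=1)
  7: 3(w=9), 8(w=1)
  8: 1(w=5), 3(w=5), 5(w=9), 6(w=1), 7(w=1)

Step 2: Apply Dijkstra's algorithm from vertex 6:
  Visit vertex 6 (distance=0)
    Update dist[1] = 5
    Update dist[2] = 5
    Update dist[3] = 4
    Update dist[8] = 1
  Visit vertex 8 (distance=1)
    Update dist[5] = 10
    Update dist[7] = 2

Step 3: Shortest path: 6 -> 8
Total weight: 1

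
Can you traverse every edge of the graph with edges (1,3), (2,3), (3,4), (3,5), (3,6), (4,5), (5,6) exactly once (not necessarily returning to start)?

Step 1: Find the degree of each vertex:
  deg(1) = 1
  deg(2) = 1
  deg(3) = 5
  deg(4) = 2
  deg(5) = 3
  deg(6) = 2

Step 2: Count vertices with odd degree:
  Odd-degree vertices: 1, 2, 3, 5 (4 total)

Step 3: Apply Euler's theorem:
  - Eulerian circuit exists iff graph is connected and all vertices have even degree
  - Eulerian path exists iff graph is connected and has 0 or 2 odd-degree vertices

Graph has 4 odd-degree vertices (need 0 or 2).
Neither Eulerian path nor Eulerian circuit exists.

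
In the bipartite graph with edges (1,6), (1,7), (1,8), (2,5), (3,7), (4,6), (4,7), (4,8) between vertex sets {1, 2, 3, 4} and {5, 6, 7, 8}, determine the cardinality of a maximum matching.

Step 1: List the neighbors of each left vertex:
  1: 6, 7, 8
  2: 5
  3: 7
  4: 6, 7, 8

Step 2: Greedily match left vertices, then look for augmenting paths:
  Match 1 -- 6
  Match 2 -- 5
  Match 3 -- 7
  Match 4 -- 8
  No augmenting path remains.

Step 3: Verify this is maximum:
  Matching size 4 = min(|L|, |R|) = min(4, 4), which is an upper bound, so this matching is maximum.

Maximum matching: {(1,6), (2,5), (3,7), (4,8)}
Size: 4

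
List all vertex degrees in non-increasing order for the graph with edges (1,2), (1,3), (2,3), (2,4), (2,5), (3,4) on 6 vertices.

Step 1: Count edges incident to each vertex:
  deg(1) = 2 (neighbors: 2, 3)
  deg(2) = 4 (neighbors: 1, 3, 4, 5)
  deg(3) = 3 (neighbors: 1, 2, 4)
  deg(4) = 2 (neighbors: 2, 3)
  deg(5) = 1 (neighbors: 2)
  deg(6) = 0 (neighbors: none)

Step 2: Sort degrees in non-increasing order:
  Degrees: [2, 4, 3, 2, 1, 0] -> sorted: [4, 3, 2, 2, 1, 0]

Degree sequence: [4, 3, 2, 2, 1, 0]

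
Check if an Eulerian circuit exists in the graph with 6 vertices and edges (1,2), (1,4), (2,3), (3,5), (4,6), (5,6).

Step 1: Find the degree of each vertex:
  deg(1) = 2
  deg(2) = 2
  deg(3) = 2
  deg(4) = 2
  deg(5) = 2
  deg(6) = 2

Step 2: Count vertices with odd degree:
  All vertices have even degree (0 odd-degree vertices)

Step 3: Apply Euler's theorem:
  - Eulerian circuit exists iff graph is connected and all vertices have even degree
  - Eulerian path exists iff graph is connected and has 0 or 2 odd-degree vertices

Graph is connected with 0 odd-degree vertices.
Both Eulerian circuit and Eulerian path exist.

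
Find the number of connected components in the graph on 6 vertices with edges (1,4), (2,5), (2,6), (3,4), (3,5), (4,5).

Step 1: Build adjacency list from edges:
  1: 4
  2: 5, 6
  3: 4, 5
  4: 1, 3, 5
  5: 2, 3, 4
  6: 2

Step 2: Run BFS/DFS from vertex 1:
  Visited: {1, 4, 3, 5, 2, 6}
  Reached 6 of 6 vertices

Step 3: All 6 vertices reached from vertex 1, so the graph is connected.
Number of connected components: 1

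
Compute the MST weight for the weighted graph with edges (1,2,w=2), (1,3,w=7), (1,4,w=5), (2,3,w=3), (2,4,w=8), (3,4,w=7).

Apply Kruskal's algorithm (sort edges by weight, add if no cycle):

Sorted edges by weight:
  (1,2) w=2
  (2,3) w=3
  (1,4) w=5
  (1,3) w=7
  (3,4) w=7
  (2,4) w=8

Add edge (1,2) w=2 -- no cycle. Running total: 2
Add edge (2,3) w=3 -- no cycle. Running total: 5
Add edge (1,4) w=5 -- no cycle. Running total: 10

MST edges: (1,2,w=2), (2,3,w=3), (1,4,w=5)
Total MST weight: 2 + 3 + 5 = 10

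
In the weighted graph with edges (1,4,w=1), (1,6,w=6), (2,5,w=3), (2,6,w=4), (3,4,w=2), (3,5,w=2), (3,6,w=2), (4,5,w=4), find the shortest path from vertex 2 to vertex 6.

Step 1: Build adjacency list with weights:
  1: 4(w=1), 6(w=6)
  2: 5(w=3), 6(w=4)
  3: 4(w=2), 5(w=2), 6(w=2)
  4: 1(w=1), 3(w=2), 5(w=4)
  5: 2(w=3), 3(w=2), 4(w=4)
  6: 1(w=6), 2(w=4), 3(w=2)

Step 2: Apply Dijkstra's algorithm from vertex 2:
  Visit vertex 2 (distance=0)
    Update dist[5] = 3
    Update dist[6] = 4
  Visit vertex 5 (distance=3)
    Update dist[3] = 5
    Update dist[4] = 7
  Visit vertex 6 (distance=4)
    Update dist[1] = 10

Step 3: Shortest path: 2 -> 6
Total weight: 4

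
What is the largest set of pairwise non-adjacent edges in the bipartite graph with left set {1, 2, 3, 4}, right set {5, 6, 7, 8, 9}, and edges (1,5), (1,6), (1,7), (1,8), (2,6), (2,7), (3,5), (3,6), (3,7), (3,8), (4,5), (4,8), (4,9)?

Step 1: List the neighbors of each left vertex:
  1: 5, 6, 7, 8
  2: 6, 7
  3: 5, 6, 7, 8
  4: 5, 8, 9

Step 2: Greedily match left vertices, then look for augmenting paths:
  Match 1 -- 5
  Match 2 -- 6
  Match 3 -- 7
  Match 4 -- 8
  No augmenting path remains.

Step 3: Verify this is maximum:
  Matching size 4 = min(|L|, |R|) = min(4, 5), which is an upper bound, so this matching is maximum.

Maximum matching: {(1,5), (2,6), (3,7), (4,8)}
Size: 4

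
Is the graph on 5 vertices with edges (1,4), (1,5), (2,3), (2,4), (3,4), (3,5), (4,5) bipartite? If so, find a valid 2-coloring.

Step 1: Attempt 2-coloring using BFS:
  Start at vertex 1, assign color 0
  Color vertex 4 with color 1 (neighbor of 1)
  Color vertex 5 with color 1 (neighbor of 1)
  Color vertex 2 with color 0 (neighbor of 4)
  Color vertex 3 with color 0 (neighbor of 4)

Step 2: Conflict found! Vertices 4 and 5 are adjacent but have the same color.
This means the graph contains an odd cycle.

The graph is NOT bipartite.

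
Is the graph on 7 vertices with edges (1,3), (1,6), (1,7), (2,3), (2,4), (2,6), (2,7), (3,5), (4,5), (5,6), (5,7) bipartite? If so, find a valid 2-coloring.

Step 1: Attempt 2-coloring using BFS:
  Start at vertex 1, assign color 0
  Color vertex 3 with color 1 (neighbor of 1)
  Color vertex 6 with color 1 (neighbor of 1)
  Color vertex 7 with color 1 (neighbor of 1)
  Color vertex 2 with color 0 (neighbor of 3)
  Color vertex 5 with color 0 (neighbor of 3)
  Color vertex 4 with color 1 (neighbor of 2)

Step 2: 2-coloring succeeded. No conflicts found.
  Set A (color 0): {1, 2, 5}
  Set B (color 1): {3, 4, 6, 7}

The graph is bipartite with partition {1, 2, 5}, {3, 4, 6, 7}.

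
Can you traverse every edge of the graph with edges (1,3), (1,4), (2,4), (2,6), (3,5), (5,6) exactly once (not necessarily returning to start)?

Step 1: Find the degree of each vertex:
  deg(1) = 2
  deg(2) = 2
  deg(3) = 2
  deg(4) = 2
  deg(5) = 2
  deg(6) = 2

Step 2: Count vertices with odd degree:
  All vertices have even degree (0 odd-degree vertices)

Step 3: Apply Euler's theorem:
  - Eulerian circuit exists iff graph is connected and all vertices have even degree
  - Eulerian path exists iff graph is connected and has 0 or 2 odd-degree vertices

Graph is connected with 0 odd-degree vertices.
Both Eulerian circuit and Eulerian path exist.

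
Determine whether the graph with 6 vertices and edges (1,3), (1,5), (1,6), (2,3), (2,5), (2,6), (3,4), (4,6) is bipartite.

Step 1: Attempt 2-coloring using BFS:
  Start at vertex 1, assign color 0
  Color vertex 3 with color 1 (neighbor of 1)
  Color vertex 5 with color 1 (neighbor of 1)
  Color vertex 6 with color 1 (neighbor of 1)
  Color vertex 2 with color 0 (neighbor of 3)
  Color vertex 4 with color 0 (neighbor of 3)

Step 2: 2-coloring succeeded. No conflicts found.
  Set A (color 0): {1, 2, 4}
  Set B (color 1): {3, 5, 6}

The graph is bipartite with partition {1, 2, 4}, {3, 5, 6}.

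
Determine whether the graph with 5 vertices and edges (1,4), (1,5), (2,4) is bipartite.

Step 1: Attempt 2-coloring using BFS:
  Start at vertex 1, assign color 0
  Color vertex 4 with color 1 (neighbor of 1)
  Color vertex 5 with color 1 (neighbor of 1)
  Color vertex 2 with color 0 (neighbor of 4)
  Start new component at vertex 3, assign color 0

Step 2: 2-coloring succeeded. No conflicts found.
  Set A (color 0): {1, 2, 3}
  Set B (color 1): {4, 5}

The graph is bipartite with partition {1, 2, 3}, {4, 5}.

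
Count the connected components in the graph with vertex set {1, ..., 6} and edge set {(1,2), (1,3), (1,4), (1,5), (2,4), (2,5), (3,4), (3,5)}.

Step 1: Build adjacency list from edges:
  1: 2, 3, 4, 5
  2: 1, 4, 5
  3: 1, 4, 5
  4: 1, 2, 3
  5: 1, 2, 3
  6: (none)

Step 2: Run BFS/DFS from vertex 1:
  Visited: {1, 2, 3, 4, 5}
  Reached 5 of 6 vertices

Step 3: Only 5 of 6 vertices reached. Graph is disconnected.
Connected components: {1, 2, 3, 4, 5}, {6}
Number of connected components: 2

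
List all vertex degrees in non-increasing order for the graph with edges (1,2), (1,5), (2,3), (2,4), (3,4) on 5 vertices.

Step 1: Count edges incident to each vertex:
  deg(1) = 2 (neighbors: 2, 5)
  deg(2) = 3 (neighbors: 1, 3, 4)
  deg(3) = 2 (neighbors: 2, 4)
  deg(4) = 2 (neighbors: 2, 3)
  deg(5) = 1 (neighbors: 1)

Step 2: Sort degrees in non-increasing order:
  Degrees: [2, 3, 2, 2, 1] -> sorted: [3, 2, 2, 2, 1]

Degree sequence: [3, 2, 2, 2, 1]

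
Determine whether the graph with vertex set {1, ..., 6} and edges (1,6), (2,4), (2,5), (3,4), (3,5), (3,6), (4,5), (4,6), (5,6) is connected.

Step 1: Build adjacency list from edges:
  1: 6
  2: 4, 5
  3: 4, 5, 6
  4: 2, 3, 5, 6
  5: 2, 3, 4, 6
  6: 1, 3, 4, 5

Step 2: Run BFS/DFS from vertex 1:
  Visited: {1, 6, 3, 4, 5, 2}
  Reached 6 of 6 vertices

Step 3: All 6 vertices reached from vertex 1, so the graph is connected.
Answer: Yes, the graph is connected.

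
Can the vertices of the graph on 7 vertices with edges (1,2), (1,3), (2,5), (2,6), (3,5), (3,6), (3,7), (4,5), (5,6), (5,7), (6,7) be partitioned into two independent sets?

Step 1: Attempt 2-coloring using BFS:
  Start at vertex 1, assign color 0
  Color vertex 2 with color 1 (neighbor of 1)
  Color vertex 3 with color 1 (neighbor of 1)
  Color vertex 5 with color 0 (neighbor of 2)
  Color vertex 6 with color 0 (neighbor of 2)
  Color vertex 7 with color 0 (neighbor of 3)
  Color vertex 4 with color 1 (neighbor of 5)

Step 2: Conflict found! Vertices 5 and 6 are adjacent but have the same color.
This means the graph contains an odd cycle.

The graph is NOT bipartite.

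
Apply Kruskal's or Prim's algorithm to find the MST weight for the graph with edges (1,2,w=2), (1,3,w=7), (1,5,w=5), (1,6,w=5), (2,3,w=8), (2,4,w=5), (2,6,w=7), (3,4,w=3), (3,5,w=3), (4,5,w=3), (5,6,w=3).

Apply Kruskal's algorithm (sort edges by weight, add if no cycle):

Sorted edges by weight:
  (1,2) w=2
  (3,4) w=3
  (3,5) w=3
  (4,5) w=3
  (5,6) w=3
  (1,6) w=5
  (1,5) w=5
  (2,4) w=5
  (1,3) w=7
  (2,6) w=7
  (2,3) w=8

Add edge (1,2) w=2 -- no cycle. Running total: 2
Add edge (3,4) w=3 -- no cycle. Running total: 5
Add edge (3,5) w=3 -- no cycle. Running total: 8
Skip edge (4,5) w=3 -- would create cycle
Add edge (5,6) w=3 -- no cycle. Running total: 11
Add edge (1,6) w=5 -- no cycle. Running total: 16

MST edges: (1,2,w=2), (3,4,w=3), (3,5,w=3), (5,6,w=3), (1,6,w=5)
Total MST weight: 2 + 3 + 3 + 3 + 5 = 16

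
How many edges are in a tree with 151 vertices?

A tree on n vertices always has exactly n - 1 edges.
For n = 151: edges = 151 - 1 = 150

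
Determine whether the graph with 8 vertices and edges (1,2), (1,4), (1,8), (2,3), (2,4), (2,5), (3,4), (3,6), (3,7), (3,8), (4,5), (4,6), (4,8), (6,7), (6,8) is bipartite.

Step 1: Attempt 2-coloring using BFS:
  Start at vertex 1, assign color 0
  Color vertex 2 with color 1 (neighbor of 1)
  Color vertex 4 with color 1 (neighbor of 1)
  Color vertex 8 with color 1 (neighbor of 1)
  Color vertex 3 with color 0 (neighbor of 2)

Step 2: Conflict found! Vertices 2 and 4 are adjacent but have the same color.
This means the graph contains an odd cycle.

The graph is NOT bipartite.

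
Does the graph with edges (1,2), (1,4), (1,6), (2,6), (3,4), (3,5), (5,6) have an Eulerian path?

Step 1: Find the degree of each vertex:
  deg(1) = 3
  deg(2) = 2
  deg(3) = 2
  deg(4) = 2
  deg(5) = 2
  deg(6) = 3

Step 2: Count vertices with odd degree:
  Odd-degree vertices: 1, 6 (2 total)

Step 3: Apply Euler's theorem:
  - Eulerian circuit exists iff graph is connected and all vertices have even degree
  - Eulerian path exists iff graph is connected and has 0 or 2 odd-degree vertices

Graph is connected with exactly 2 odd-degree vertices (1, 6).
Eulerian path exists (starting and ending at the odd-degree vertices), but no Eulerian circuit.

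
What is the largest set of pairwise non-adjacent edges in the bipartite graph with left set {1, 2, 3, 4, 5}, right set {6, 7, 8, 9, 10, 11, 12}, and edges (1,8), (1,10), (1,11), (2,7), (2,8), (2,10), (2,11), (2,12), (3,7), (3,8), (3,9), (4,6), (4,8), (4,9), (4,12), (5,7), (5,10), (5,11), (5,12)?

Step 1: List the neighbors of each left vertex:
  1: 8, 10, 11
  2: 7, 8, 10, 11, 12
  3: 7, 8, 9
  4: 6, 8, 9, 12
  5: 7, 10, 11, 12

Step 2: Greedily match left vertices, then look for augmenting paths:
  Match 1 -- 8
  Match 2 -- 7
  Match 3 -- 9
  Match 4 -- 6
  Match 5 -- 10
  No augmenting path remains.

Step 3: Verify this is maximum:
  Matching size 5 = min(|L|, |R|) = min(5, 7), which is an upper bound, so this matching is maximum.

Maximum matching: {(1,8), (2,7), (3,9), (4,6), (5,10)}
Size: 5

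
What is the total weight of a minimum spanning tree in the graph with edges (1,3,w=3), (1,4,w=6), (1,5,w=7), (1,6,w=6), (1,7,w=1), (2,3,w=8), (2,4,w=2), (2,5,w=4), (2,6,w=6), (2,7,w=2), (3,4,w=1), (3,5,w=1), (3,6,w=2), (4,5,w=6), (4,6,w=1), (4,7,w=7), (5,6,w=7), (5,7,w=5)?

Apply Kruskal's algorithm (sort edges by weight, add if no cycle):

Sorted edges by weight:
  (1,7) w=1
  (3,5) w=1
  (3,4) w=1
  (4,6) w=1
  (2,7) w=2
  (2,4) w=2
  (3,6) w=2
  (1,3) w=3
  (2,5) w=4
  (5,7) w=5
  (1,4) w=6
  (1,6) w=6
  (2,6) w=6
  (4,5) w=6
  (1,5) w=7
  (4,7) w=7
  (5,6) w=7
  (2,3) w=8

Add edge (1,7) w=1 -- no cycle. Running total: 1
Add edge (3,5) w=1 -- no cycle. Running total: 2
Add edge (3,4) w=1 -- no cycle. Running total: 3
Add edge (4,6) w=1 -- no cycle. Running total: 4
Add edge (2,7) w=2 -- no cycle. Running total: 6
Add edge (2,4) w=2 -- no cycle. Running total: 8

MST edges: (1,7,w=1), (3,5,w=1), (3,4,w=1), (4,6,w=1), (2,7,w=2), (2,4,w=2)
Total MST weight: 1 + 1 + 1 + 1 + 2 + 2 = 8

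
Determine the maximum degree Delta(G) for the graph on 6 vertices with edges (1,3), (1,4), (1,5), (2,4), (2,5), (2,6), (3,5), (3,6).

Step 1: Count edges incident to each vertex:
  deg(1) = 3 (neighbors: 3, 4, 5)
  deg(2) = 3 (neighbors: 4, 5, 6)
  deg(3) = 3 (neighbors: 1, 5, 6)
  deg(4) = 2 (neighbors: 1, 2)
  deg(5) = 3 (neighbors: 1, 2, 3)
  deg(6) = 2 (neighbors: 2, 3)

Step 2: Find maximum:
  max(3, 3, 3, 2, 3, 2) = 3 (vertex 1)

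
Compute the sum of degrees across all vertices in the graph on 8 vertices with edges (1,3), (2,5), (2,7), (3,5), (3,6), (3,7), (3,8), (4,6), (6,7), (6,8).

Step 1: Count edges incident to each vertex:
  deg(1) = 1 (neighbors: 3)
  deg(2) = 2 (neighbors: 5, 7)
  deg(3) = 5 (neighbors: 1, 5, 6, 7, 8)
  deg(4) = 1 (neighbors: 6)
  deg(5) = 2 (neighbors: 2, 3)
  deg(6) = 4 (neighbors: 3, 4, 7, 8)
  deg(7) = 3 (neighbors: 2, 3, 6)
  deg(8) = 2 (neighbors: 3, 6)

Step 2: Sum all degrees:
  1 + 2 + 5 + 1 + 2 + 4 + 3 + 2 = 20

Verification: sum of degrees = 2 * |E| = 2 * 10 = 20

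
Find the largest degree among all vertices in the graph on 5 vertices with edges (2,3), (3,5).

Step 1: Count edges incident to each vertex:
  deg(1) = 0 (neighbors: none)
  deg(2) = 1 (neighbors: 3)
  deg(3) = 2 (neighbors: 2, 5)
  deg(4) = 0 (neighbors: none)
  deg(5) = 1 (neighbors: 3)

Step 2: Find maximum:
  max(0, 1, 2, 0, 1) = 2 (vertex 3)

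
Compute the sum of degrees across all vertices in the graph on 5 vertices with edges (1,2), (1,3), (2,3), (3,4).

Step 1: Count edges incident to each vertex:
  deg(1) = 2 (neighbors: 2, 3)
  deg(2) = 2 (neighbors: 1, 3)
  deg(3) = 3 (neighbors: 1, 2, 4)
  deg(4) = 1 (neighbors: 3)
  deg(5) = 0 (neighbors: none)

Step 2: Sum all degrees:
  2 + 2 + 3 + 1 + 0 = 8

Verification: sum of degrees = 2 * |E| = 2 * 4 = 8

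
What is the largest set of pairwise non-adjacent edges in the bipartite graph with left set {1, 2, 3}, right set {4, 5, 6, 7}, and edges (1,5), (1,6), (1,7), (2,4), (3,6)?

Step 1: List the neighbors of each left vertex:
  1: 5, 6, 7
  2: 4
  3: 6

Step 2: Greedily match left vertices, then look for augmenting paths:
  Match 1 -- 5
  Match 2 -- 4
  Match 3 -- 6
  No augmenting path remains.

Step 3: Verify this is maximum:
  Matching size 3 = min(|L|, |R|) = min(3, 4), which is an upper bound, so this matching is maximum.

Maximum matching: {(1,5), (2,4), (3,6)}
Size: 3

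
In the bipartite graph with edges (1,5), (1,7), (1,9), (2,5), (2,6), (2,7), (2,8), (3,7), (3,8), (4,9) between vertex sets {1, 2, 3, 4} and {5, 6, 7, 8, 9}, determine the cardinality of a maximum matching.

Step 1: List the neighbors of each left vertex:
  1: 5, 7, 9
  2: 5, 6, 7, 8
  3: 7, 8
  4: 9

Step 2: Greedily match left vertices, then look for augmenting paths:
  Match 1 -- 5
  Match 2 -- 6
  Match 3 -- 7
  Match 4 -- 9
  No augmenting path remains.

Step 3: Verify this is maximum:
  Matching size 4 = min(|L|, |R|) = min(4, 5), which is an upper bound, so this matching is maximum.

Maximum matching: {(1,5), (2,6), (3,7), (4,9)}
Size: 4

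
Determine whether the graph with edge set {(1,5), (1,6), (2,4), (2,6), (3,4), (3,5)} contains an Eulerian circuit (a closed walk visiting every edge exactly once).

Step 1: Find the degree of each vertex:
  deg(1) = 2
  deg(2) = 2
  deg(3) = 2
  deg(4) = 2
  deg(5) = 2
  deg(6) = 2

Step 2: Count vertices with odd degree:
  All vertices have even degree (0 odd-degree vertices)

Step 3: Apply Euler's theorem:
  - Eulerian circuit exists iff graph is connected and all vertices have even degree
  - Eulerian path exists iff graph is connected and has 0 or 2 odd-degree vertices

Graph is connected with 0 odd-degree vertices.
Both Eulerian circuit and Eulerian path exist.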